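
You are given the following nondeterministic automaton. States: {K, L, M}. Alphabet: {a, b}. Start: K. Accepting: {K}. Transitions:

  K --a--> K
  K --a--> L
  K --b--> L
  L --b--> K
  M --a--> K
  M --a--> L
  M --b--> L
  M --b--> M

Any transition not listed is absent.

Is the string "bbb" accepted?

Start in {K}.
Read 'b': K→{L}; now {L}.
Read 'b': L→{K}; now {K}.
Read 'b': K→{L}; now {L}.
The final set {L} contains no accepting state.

No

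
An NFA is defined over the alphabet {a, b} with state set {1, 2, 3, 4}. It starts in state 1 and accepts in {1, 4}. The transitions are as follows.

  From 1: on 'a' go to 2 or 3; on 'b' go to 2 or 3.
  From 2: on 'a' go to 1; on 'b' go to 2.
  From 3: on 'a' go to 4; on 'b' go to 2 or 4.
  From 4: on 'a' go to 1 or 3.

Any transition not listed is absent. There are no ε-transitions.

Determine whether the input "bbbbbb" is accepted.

No

Start in {1}.
Read 'b': 1→{2, 3}; now {2, 3}.
Read 'b': 2→{2}, 3→{2, 4}; now {2, 4}.
Read 'b': 2→{2}, 4→∅; now {2}.
Read 'b': 2→{2}; now {2}.
Read 'b': 2→{2}; now {2}.
Read 'b': 2→{2}; now {2}.
The final set {2} contains no accepting state.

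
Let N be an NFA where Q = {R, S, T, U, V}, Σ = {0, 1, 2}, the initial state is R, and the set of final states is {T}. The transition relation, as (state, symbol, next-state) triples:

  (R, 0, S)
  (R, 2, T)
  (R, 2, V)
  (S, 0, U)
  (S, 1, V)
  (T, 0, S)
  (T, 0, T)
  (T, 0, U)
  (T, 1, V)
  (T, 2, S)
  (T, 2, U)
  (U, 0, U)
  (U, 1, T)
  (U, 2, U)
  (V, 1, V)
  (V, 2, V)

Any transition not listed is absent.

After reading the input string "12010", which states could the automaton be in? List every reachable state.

∅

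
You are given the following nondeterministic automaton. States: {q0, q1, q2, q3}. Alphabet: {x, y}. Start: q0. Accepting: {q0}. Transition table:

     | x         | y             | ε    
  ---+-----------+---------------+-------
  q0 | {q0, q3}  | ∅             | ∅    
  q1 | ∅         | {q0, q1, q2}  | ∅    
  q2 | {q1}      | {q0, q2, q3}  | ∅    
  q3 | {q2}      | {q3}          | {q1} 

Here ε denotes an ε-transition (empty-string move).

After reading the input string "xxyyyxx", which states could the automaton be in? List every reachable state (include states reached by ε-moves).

Start in {q0}.
Read 'x': q0→{q0, q3}; union {q0, q3}; ε-closure = {q0, q1, q3}.
Read 'x': q0→{q0, q3}, q1→∅, q3→{q2}; union {q0, q2, q3}; ε-closure = {q0, q1, q2, q3}.
Read 'y': q0→∅, q1→{q0, q1, q2}, q2→{q0, q2, q3}, q3→{q3}; now {q0, q1, q2, q3}.
Read 'y': q0→∅, q1→{q0, q1, q2}, q2→{q0, q2, q3}, q3→{q3}; now {q0, q1, q2, q3}.
Read 'y': q0→∅, q1→{q0, q1, q2}, q2→{q0, q2, q3}, q3→{q3}; now {q0, q1, q2, q3}.
Read 'x': q0→{q0, q3}, q1→∅, q2→{q1}, q3→{q2}; now {q0, q1, q2, q3}.
Read 'x': q0→{q0, q3}, q1→∅, q2→{q1}, q3→{q2}; now {q0, q1, q2, q3}.

{q0, q1, q2, q3}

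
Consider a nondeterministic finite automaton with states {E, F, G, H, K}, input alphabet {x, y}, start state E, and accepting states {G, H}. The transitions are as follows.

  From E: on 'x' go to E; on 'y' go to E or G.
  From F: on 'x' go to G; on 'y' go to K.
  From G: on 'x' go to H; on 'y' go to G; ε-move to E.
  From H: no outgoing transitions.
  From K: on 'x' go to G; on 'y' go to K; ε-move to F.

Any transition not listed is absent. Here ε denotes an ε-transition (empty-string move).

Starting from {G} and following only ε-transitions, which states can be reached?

Begin with {G}.
ε-move G → E; add E.

{E, G}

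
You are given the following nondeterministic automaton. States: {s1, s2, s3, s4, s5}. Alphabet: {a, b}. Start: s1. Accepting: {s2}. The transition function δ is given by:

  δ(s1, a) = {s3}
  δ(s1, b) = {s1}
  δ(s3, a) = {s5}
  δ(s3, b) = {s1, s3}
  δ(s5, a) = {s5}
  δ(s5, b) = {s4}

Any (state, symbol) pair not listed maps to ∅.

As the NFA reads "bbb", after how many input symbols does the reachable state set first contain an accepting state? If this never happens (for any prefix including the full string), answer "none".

none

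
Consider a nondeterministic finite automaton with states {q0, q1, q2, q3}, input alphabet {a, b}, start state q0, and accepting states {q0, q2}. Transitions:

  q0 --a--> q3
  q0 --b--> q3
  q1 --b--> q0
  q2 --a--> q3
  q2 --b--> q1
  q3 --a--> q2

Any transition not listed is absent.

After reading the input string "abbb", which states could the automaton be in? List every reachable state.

∅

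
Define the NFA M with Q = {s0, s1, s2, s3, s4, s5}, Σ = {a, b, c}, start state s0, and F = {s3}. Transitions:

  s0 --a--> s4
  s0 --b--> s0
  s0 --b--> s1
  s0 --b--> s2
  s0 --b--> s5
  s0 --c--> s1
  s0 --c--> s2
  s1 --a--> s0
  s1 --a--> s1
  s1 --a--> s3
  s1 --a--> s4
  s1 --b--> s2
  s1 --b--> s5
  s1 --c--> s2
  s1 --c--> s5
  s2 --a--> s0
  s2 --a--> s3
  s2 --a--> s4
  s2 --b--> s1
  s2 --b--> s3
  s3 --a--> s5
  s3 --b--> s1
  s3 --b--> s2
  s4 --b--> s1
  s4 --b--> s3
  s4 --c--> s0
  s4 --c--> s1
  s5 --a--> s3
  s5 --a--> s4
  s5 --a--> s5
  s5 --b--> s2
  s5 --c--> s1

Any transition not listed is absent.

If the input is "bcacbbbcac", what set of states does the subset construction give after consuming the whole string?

Start in {s0}.
Read 'b': s0→{s0, s1, s2, s5}; now {s0, s1, s2, s5}.
Read 'c': s0→{s1, s2}, s1→{s2, s5}, s2→∅, s5→{s1}; now {s1, s2, s5}.
Read 'a': s1→{s0, s1, s3, s4}, s2→{s0, s3, s4}, s5→{s3, s4, s5}; now {s0, s1, s3, s4, s5}.
Read 'c': s0→{s1, s2}, s1→{s2, s5}, s3→∅, s4→{s0, s1}, s5→{s1}; now {s0, s1, s2, s5}.
Read 'b': s0→{s0, s1, s2, s5}, s1→{s2, s5}, s2→{s1, s3}, s5→{s2}; now {s0, s1, s2, s3, s5}.
Read 'b': s0→{s0, s1, s2, s5}, s1→{s2, s5}, s2→{s1, s3}, s3→{s1, s2}, s5→{s2}; now {s0, s1, s2, s3, s5}.
Read 'b': s0→{s0, s1, s2, s5}, s1→{s2, s5}, s2→{s1, s3}, s3→{s1, s2}, s5→{s2}; now {s0, s1, s2, s3, s5}.
Read 'c': s0→{s1, s2}, s1→{s2, s5}, s2→∅, s3→∅, s5→{s1}; now {s1, s2, s5}.
Read 'a': s1→{s0, s1, s3, s4}, s2→{s0, s3, s4}, s5→{s3, s4, s5}; now {s0, s1, s3, s4, s5}.
Read 'c': s0→{s1, s2}, s1→{s2, s5}, s3→∅, s4→{s0, s1}, s5→{s1}; now {s0, s1, s2, s5}.

{s0, s1, s2, s5}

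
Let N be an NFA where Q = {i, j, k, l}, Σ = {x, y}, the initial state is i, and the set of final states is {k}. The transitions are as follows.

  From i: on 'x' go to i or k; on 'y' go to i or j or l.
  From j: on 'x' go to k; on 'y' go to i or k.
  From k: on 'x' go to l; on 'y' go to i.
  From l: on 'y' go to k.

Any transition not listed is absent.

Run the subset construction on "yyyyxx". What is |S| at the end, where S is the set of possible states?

Start in {i}.
Read 'y': i→{i, j, l}; now {i, j, l}.
Read 'y': i→{i, j, l}, j→{i, k}, l→{k}; now {i, j, k, l}.
Read 'y': i→{i, j, l}, j→{i, k}, k→{i}, l→{k}; now {i, j, k, l}.
Read 'y': i→{i, j, l}, j→{i, k}, k→{i}, l→{k}; now {i, j, k, l}.
Read 'x': i→{i, k}, j→{k}, k→{l}, l→∅; now {i, k, l}.
Read 'x': i→{i, k}, k→{l}, l→∅; now {i, k, l}.
That set has 3 states.

3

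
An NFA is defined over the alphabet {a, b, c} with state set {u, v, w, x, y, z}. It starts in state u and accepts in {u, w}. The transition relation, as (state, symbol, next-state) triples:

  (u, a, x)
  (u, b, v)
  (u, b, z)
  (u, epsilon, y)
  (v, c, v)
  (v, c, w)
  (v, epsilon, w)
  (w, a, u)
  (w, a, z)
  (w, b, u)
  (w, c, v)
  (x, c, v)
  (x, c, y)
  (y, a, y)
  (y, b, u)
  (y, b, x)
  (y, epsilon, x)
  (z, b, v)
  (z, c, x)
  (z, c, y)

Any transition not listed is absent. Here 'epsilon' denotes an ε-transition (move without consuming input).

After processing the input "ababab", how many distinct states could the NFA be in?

Start: ε-closure({u}) = {u, x, y}.
Read 'a': {u, x, y} → {x, y}.
Read 'b': {x, y} → {u, x, y}.
Read 'a': {u, x, y} → {x, y}.
Read 'b': {x, y} → {u, x, y}.
Read 'a': {u, x, y} → {x, y}.
Read 'b': {x, y} → {u, x, y}.
That set has 3 states.

3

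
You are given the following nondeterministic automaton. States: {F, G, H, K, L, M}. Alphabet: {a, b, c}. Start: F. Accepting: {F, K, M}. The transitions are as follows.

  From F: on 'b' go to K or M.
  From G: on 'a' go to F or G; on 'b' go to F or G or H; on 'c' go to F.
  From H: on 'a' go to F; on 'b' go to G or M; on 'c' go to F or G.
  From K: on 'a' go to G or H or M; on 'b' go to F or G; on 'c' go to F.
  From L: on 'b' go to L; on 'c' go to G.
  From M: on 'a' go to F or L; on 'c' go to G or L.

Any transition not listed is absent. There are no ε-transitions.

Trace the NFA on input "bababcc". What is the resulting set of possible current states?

Start in {F}.
Read 'b': F→{K, M}; now {K, M}.
Read 'a': K→{G, H, M}, M→{F, L}; now {F, G, H, L, M}.
Read 'b': F→{K, M}, G→{F, G, H}, H→{G, M}, L→{L}, M→∅; now {F, G, H, K, L, M}.
Read 'a': F→∅, G→{F, G}, H→{F}, K→{G, H, M}, L→∅, M→{F, L}; now {F, G, H, L, M}.
Read 'b': F→{K, M}, G→{F, G, H}, H→{G, M}, L→{L}, M→∅; now {F, G, H, K, L, M}.
Read 'c': F→∅, G→{F}, H→{F, G}, K→{F}, L→{G}, M→{G, L}; now {F, G, L}.
Read 'c': F→∅, G→{F}, L→{G}; now {F, G}.

{F, G}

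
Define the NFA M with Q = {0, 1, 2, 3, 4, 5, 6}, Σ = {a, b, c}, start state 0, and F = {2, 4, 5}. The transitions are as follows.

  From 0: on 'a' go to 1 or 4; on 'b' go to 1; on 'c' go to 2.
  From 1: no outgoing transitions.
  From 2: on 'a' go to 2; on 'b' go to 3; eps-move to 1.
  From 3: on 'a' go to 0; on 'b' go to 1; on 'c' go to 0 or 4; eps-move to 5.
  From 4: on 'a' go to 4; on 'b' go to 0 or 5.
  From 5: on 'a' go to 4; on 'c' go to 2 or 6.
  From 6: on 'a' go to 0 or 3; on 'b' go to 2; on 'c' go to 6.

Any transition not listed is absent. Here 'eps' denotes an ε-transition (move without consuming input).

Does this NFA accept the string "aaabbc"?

Start in {0}.
Read 'a': 0→{1, 4}; now {1, 4}.
Read 'a': 1→∅, 4→{4}; now {4}.
Read 'a': 4→{4}; now {4}.
Read 'b': 4→{0, 5}; now {0, 5}.
Read 'b': 0→{1}, 5→∅; now {1}.
Read 'c': 1→∅; now ∅.
The final set ∅ contains no accepting state.

No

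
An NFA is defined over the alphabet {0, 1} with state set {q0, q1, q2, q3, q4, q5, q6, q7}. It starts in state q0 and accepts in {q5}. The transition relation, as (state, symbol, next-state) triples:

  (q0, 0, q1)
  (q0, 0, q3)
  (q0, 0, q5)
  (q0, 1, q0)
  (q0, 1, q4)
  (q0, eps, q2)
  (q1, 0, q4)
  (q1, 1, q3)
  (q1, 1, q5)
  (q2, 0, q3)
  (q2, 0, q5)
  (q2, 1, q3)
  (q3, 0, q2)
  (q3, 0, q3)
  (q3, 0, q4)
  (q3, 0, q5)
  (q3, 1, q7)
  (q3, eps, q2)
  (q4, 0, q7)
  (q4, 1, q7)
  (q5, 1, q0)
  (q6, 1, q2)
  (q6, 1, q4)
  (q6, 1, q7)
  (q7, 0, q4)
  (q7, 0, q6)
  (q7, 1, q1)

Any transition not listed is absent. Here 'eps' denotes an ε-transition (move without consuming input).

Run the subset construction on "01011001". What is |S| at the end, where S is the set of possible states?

6

Start: ε-closure({q0}) = {q0, q2}.
Read '0': {q0, q2} → {q1, q2, q3, q5}.
Read '1': {q1, q2, q3, q5} → {q0, q2, q3, q5, q7}.
Read '0': {q0, q2, q3, q5, q7} → {q1, q2, q3, q4, q5, q6}.
Read '1': {q1, q2, q3, q4, q5, q6} → {q0, q2, q3, q4, q5, q7}.
Read '1': {q0, q2, q3, q4, q5, q7} → {q0, q1, q2, q3, q4, q7}.
Read '0': {q0, q1, q2, q3, q4, q7} → {q1, q2, q3, q4, q5, q6, q7}.
Read '0': {q1, q2, q3, q4, q5, q6, q7} → {q2, q3, q4, q5, q6, q7}.
Read '1': {q2, q3, q4, q5, q6, q7} → {q0, q1, q2, q3, q4, q7}.
That set has 6 states.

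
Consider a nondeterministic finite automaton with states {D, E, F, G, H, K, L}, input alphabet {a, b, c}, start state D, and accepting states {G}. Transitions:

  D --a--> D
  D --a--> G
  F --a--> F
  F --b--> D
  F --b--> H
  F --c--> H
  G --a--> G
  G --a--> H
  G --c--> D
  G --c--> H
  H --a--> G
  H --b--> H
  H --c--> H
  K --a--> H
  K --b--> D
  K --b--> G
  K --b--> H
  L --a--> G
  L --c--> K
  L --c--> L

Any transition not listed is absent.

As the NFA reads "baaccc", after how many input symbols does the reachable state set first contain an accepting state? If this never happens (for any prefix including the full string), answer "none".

none

Start in {D}.
Read 'b': {D} → ∅.
The set is empty and remains empty for the remaining 5 symbols.
No reachable set along the way intersects F.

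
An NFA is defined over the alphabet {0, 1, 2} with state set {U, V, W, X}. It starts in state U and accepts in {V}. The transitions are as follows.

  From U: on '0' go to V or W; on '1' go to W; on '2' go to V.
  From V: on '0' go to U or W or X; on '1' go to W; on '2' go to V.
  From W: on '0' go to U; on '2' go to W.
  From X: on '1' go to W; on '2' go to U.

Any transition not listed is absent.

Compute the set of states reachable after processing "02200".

{U, V, W}

Start in {U}.
Read '0': U→{V, W}; now {V, W}.
Read '2': V→{V}, W→{W}; now {V, W}.
Read '2': V→{V}, W→{W}; now {V, W}.
Read '0': V→{U, W, X}, W→{U}; now {U, W, X}.
Read '0': U→{V, W}, W→{U}, X→∅; now {U, V, W}.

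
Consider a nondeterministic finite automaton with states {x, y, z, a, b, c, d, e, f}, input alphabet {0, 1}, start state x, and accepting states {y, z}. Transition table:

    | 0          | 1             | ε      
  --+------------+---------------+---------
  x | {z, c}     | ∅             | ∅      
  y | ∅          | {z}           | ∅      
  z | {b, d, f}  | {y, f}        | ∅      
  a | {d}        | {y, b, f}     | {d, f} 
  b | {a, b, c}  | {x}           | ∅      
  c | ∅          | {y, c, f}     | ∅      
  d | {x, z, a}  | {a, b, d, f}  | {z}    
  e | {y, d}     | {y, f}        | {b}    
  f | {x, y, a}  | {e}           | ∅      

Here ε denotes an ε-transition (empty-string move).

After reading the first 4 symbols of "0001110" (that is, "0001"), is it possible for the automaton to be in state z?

Start in {x}.
Read '0': x→{z, c}; now {z, c}.
Read '0': z→{b, d, f}, c→∅; union {b, d, f}; ε-closure = {z, b, d, f}.
Read '0': z→{b, d, f}, b→{a, b, c}, d→{x, z, a}, f→{x, y, a}; now {x, y, z, a, b, c, d, f}.
Read '1': x→∅, y→{z}, z→{y, f}, a→{y, b, f}, b→{x}, c→{y, c, f}, d→{a, b, d, f}, f→{e}; now {x, y, z, a, b, c, d, e, f}.
State z is in {x, y, z, a, b, c, d, e, f}.

Yes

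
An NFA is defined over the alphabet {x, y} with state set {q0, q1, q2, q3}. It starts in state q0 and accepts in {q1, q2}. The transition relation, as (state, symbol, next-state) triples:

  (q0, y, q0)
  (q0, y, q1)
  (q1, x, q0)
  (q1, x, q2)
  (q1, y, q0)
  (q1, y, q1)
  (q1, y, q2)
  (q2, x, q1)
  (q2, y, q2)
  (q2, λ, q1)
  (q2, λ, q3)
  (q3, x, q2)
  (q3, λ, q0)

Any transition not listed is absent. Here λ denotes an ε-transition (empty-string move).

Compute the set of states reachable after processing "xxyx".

∅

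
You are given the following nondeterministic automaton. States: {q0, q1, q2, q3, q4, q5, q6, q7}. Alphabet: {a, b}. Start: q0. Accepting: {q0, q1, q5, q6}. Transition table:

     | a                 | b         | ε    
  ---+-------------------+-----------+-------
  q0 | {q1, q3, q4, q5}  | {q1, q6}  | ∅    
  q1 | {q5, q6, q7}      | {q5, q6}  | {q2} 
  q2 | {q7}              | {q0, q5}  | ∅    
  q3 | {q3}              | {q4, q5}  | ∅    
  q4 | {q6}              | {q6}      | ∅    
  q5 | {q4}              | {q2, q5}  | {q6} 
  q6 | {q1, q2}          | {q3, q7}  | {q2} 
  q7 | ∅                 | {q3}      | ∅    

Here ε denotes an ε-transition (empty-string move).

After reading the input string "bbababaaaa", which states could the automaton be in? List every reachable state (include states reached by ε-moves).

Start in {q0}.
Read 'b': q0→{q1, q6}; union {q1, q6}; ε-closure = {q1, q2, q6}.
Read 'b': q1→{q5, q6}, q2→{q0, q5}, q6→{q3, q7}; union {q0, q3, q5, q6, q7}; ε-closure = {q0, q2, q3, q5, q6, q7}.
Read 'a': q0→{q1, q3, q4, q5}, q2→{q7}, q3→{q3}, q5→{q4}, q6→{q1, q2}, q7→∅; union {q1, q2, q3, q4, q5, q7}; ε-closure = {q1, q2, q3, q4, q5, q6, q7}.
Read 'b': q1→{q5, q6}, q2→{q0, q5}, q3→{q4, q5}, q4→{q6}, q5→{q2, q5}, q6→{q3, q7}, q7→{q3}; now {q0, q2, q3, q4, q5, q6, q7}.
Read 'a': q0→{q1, q3, q4, q5}, q2→{q7}, q3→{q3}, q4→{q6}, q5→{q4}, q6→{q1, q2}, q7→∅; now {q1, q2, q3, q4, q5, q6, q7}.
Read 'b': q1→{q5, q6}, q2→{q0, q5}, q3→{q4, q5}, q4→{q6}, q5→{q2, q5}, q6→{q3, q7}, q7→{q3}; now {q0, q2, q3, q4, q5, q6, q7}.
Read 'a': q0→{q1, q3, q4, q5}, q2→{q7}, q3→{q3}, q4→{q6}, q5→{q4}, q6→{q1, q2}, q7→∅; now {q1, q2, q3, q4, q5, q6, q7}.
Read 'a': q1→{q5, q6, q7}, q2→{q7}, q3→{q3}, q4→{q6}, q5→{q4}, q6→{q1, q2}, q7→∅; now {q1, q2, q3, q4, q5, q6, q7}.
Read 'a': q1→{q5, q6, q7}, q2→{q7}, q3→{q3}, q4→{q6}, q5→{q4}, q6→{q1, q2}, q7→∅; now {q1, q2, q3, q4, q5, q6, q7}.
Read 'a': q1→{q5, q6, q7}, q2→{q7}, q3→{q3}, q4→{q6}, q5→{q4}, q6→{q1, q2}, q7→∅; now {q1, q2, q3, q4, q5, q6, q7}.

{q1, q2, q3, q4, q5, q6, q7}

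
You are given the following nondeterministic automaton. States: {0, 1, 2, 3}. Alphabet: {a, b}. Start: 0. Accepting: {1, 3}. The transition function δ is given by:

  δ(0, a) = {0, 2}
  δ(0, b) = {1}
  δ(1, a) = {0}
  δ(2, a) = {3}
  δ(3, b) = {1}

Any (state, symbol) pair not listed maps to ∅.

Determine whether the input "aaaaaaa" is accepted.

Yes

Start in {0}.
Read 'a': {0} → {0, 2}.
Read 'a': {0, 2} → {0, 2, 3}.
Read 'a': {0, 2, 3} → {0, 2, 3}.
Read 'a': {0, 2, 3} → {0, 2, 3}.
Read 'a': {0, 2, 3} → {0, 2, 3}.
Read 'a': {0, 2, 3} → {0, 2, 3}.
Read 'a': {0, 2, 3} → {0, 2, 3}.
The final set {0, 2, 3} contains the accepting state 3.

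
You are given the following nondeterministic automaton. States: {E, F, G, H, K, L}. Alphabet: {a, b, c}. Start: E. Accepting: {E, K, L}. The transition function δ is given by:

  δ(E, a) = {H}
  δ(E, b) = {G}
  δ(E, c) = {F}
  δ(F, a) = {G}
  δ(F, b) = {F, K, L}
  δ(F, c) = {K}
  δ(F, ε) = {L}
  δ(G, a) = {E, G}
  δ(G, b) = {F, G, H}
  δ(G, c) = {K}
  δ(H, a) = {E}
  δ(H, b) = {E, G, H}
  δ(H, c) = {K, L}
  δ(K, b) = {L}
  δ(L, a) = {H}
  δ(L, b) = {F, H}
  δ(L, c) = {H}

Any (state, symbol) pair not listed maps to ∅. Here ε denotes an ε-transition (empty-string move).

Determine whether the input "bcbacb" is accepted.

Yes

Start in {E}.
Read 'b': E→{G}; now {G}.
Read 'c': G→{K}; now {K}.
Read 'b': K→{L}; now {L}.
Read 'a': L→{H}; now {H}.
Read 'c': H→{K, L}; now {K, L}.
Read 'b': K→{L}, L→{F, H}; now {F, H, L}.
The final set {F, H, L} contains the accepting state L.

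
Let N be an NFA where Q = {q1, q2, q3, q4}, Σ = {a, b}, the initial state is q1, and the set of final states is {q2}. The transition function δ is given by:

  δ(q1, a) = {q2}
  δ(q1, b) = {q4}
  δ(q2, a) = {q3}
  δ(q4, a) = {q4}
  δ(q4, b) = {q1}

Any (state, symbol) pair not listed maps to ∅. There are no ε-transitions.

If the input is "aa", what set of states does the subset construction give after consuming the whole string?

{q3}

Start in {q1}.
Read 'a': {q1} → {q2}.
Read 'a': {q2} → {q3}.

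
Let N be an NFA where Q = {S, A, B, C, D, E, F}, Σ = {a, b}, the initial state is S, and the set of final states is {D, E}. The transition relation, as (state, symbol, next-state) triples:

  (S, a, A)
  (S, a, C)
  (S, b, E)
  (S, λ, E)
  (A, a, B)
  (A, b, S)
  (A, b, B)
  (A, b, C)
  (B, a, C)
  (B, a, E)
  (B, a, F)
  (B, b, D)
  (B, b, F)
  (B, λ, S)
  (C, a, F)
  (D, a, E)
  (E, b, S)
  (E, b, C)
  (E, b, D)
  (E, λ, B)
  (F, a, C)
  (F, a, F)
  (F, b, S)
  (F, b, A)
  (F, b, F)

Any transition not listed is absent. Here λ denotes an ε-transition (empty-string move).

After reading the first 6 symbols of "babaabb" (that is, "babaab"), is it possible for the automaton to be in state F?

Yes

Start: ε-closure({S}) = {S, B, E}.
Read 'b': S→{E}, B→{D, F}, E→{S, C, D}; union {S, C, D, E, F}; ε-closure = {S, B, C, D, E, F}.
Read 'a': S→{A, C}, B→{C, E, F}, C→{F}, D→{E}, E→∅, F→{C, F}; union {A, C, E, F}; ε-closure = {S, A, B, C, E, F}.
Read 'b': S→{E}, A→{S, B, C}, B→{D, F}, C→∅, E→{S, C, D}, F→{S, A, F}; now {S, A, B, C, D, E, F}.
Read 'a': S→{A, C}, A→{B}, B→{C, E, F}, C→{F}, D→{E}, E→∅, F→{C, F}; union {A, B, C, E, F}; ε-closure = {S, A, B, C, E, F}.
Read 'a': S→{A, C}, A→{B}, B→{C, E, F}, C→{F}, E→∅, F→{C, F}; union {A, B, C, E, F}; ε-closure = {S, A, B, C, E, F}.
Read 'b': S→{E}, A→{S, B, C}, B→{D, F}, C→∅, E→{S, C, D}, F→{S, A, F}; now {S, A, B, C, D, E, F}.
State F is in {S, A, B, C, D, E, F}.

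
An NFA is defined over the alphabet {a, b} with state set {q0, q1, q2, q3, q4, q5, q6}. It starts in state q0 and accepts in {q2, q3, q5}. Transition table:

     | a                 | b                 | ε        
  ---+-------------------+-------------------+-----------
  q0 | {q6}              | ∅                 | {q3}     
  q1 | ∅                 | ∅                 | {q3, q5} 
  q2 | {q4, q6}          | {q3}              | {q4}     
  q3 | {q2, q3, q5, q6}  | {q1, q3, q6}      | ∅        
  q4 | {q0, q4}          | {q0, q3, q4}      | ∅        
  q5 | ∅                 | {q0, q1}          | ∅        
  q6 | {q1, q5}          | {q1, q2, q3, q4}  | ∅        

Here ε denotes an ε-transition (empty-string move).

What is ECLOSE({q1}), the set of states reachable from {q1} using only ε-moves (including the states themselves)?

Begin with {q1}.
ε-move q1 → q3; add q3.
ε-move q1 → q5; add q5.

{q1, q3, q5}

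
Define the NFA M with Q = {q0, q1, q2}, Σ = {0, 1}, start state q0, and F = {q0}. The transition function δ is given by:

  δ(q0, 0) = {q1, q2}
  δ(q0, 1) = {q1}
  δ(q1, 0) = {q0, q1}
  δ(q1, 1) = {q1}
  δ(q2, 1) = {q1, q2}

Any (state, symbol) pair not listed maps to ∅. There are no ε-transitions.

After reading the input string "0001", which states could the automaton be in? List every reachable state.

{q1, q2}

Start in {q0}.
Read '0': q0→{q1, q2}; now {q1, q2}.
Read '0': q1→{q0, q1}, q2→∅; now {q0, q1}.
Read '0': q0→{q1, q2}, q1→{q0, q1}; now {q0, q1, q2}.
Read '1': q0→{q1}, q1→{q1}, q2→{q1, q2}; now {q1, q2}.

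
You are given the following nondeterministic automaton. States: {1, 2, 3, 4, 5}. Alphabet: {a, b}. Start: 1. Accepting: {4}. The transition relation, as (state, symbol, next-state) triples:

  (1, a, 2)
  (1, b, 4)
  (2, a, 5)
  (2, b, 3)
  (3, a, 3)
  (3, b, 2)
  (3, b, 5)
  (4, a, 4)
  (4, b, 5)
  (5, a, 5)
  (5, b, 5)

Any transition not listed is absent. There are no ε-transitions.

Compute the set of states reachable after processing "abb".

{2, 5}

Start in {1}.
Read 'a': {1} → {2}.
Read 'b': {2} → {3}.
Read 'b': {3} → {2, 5}.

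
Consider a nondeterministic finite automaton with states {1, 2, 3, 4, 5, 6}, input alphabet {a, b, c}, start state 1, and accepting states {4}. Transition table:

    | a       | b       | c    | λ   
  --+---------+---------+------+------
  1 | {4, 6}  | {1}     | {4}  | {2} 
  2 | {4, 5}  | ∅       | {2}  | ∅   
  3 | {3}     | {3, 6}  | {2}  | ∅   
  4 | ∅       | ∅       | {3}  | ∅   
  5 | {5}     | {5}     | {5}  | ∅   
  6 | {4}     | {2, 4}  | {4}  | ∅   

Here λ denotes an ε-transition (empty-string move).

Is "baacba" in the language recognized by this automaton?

Yes

Start: ε-closure({1}) = {1, 2}.
Read 'b': 1→{1}, 2→∅; union {1}; ε-closure = {1, 2}.
Read 'a': 1→{4, 6}, 2→{4, 5}; now {4, 5, 6}.
Read 'a': 4→∅, 5→{5}, 6→{4}; now {4, 5}.
Read 'c': 4→{3}, 5→{5}; now {3, 5}.
Read 'b': 3→{3, 6}, 5→{5}; now {3, 5, 6}.
Read 'a': 3→{3}, 5→{5}, 6→{4}; now {3, 4, 5}.
The final set {3, 4, 5} contains the accepting state 4.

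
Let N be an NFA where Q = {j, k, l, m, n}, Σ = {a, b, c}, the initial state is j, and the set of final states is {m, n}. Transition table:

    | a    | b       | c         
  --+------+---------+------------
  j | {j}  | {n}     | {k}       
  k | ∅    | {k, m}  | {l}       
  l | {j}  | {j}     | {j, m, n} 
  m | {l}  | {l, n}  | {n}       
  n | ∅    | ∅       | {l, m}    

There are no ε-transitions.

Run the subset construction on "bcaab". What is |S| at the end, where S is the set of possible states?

Start in {j}.
Read 'b': {j} → {n}.
Read 'c': {n} → {l, m}.
Read 'a': {l, m} → {j, l}.
Read 'a': {j, l} → {j}.
Read 'b': {j} → {n}.
That set has 1 state.

1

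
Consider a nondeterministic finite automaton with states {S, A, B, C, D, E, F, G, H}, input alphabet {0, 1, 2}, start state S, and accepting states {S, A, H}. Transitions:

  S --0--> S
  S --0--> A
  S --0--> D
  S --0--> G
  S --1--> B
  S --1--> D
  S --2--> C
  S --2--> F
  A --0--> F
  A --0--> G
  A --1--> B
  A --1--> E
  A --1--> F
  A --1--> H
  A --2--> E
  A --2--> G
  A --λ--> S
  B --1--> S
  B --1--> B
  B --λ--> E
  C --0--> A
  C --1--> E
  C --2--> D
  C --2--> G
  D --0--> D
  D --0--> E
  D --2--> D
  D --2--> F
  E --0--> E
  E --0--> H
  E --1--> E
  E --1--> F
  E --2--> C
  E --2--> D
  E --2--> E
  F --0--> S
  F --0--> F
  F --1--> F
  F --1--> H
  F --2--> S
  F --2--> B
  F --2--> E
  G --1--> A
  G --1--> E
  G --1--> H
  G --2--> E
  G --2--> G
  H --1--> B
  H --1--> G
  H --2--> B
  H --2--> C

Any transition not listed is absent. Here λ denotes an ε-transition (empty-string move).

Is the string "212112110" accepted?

Start in {S}.
Read '2': {S} → {C, F}.
Read '1': {C, F} → {E, F, H}.
Read '2': {E, F, H} → {S, B, C, D, E}.
Read '1': {S, B, C, D, E} → {S, B, D, E, F}.
Read '1': {S, B, D, E, F} → {S, B, D, E, F, H}.
Read '2': {S, B, D, E, F, H} → {S, B, C, D, E, F}.
Read '1': {S, B, C, D, E, F} → {S, B, D, E, F, H}.
Read '1': {S, B, D, E, F, H} → {S, B, D, E, F, G, H}.
Read '0': {S, B, D, E, F, G, H} → {S, A, D, E, F, G, H}.
The final set {S, A, D, E, F, G, H} contains the accepting states S, A, H.

Yes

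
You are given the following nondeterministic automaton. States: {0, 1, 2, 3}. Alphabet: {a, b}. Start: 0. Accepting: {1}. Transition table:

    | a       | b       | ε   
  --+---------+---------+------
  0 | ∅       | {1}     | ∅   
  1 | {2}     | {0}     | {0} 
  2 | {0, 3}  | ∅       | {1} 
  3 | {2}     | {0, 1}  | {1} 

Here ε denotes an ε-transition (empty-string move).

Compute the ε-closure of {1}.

Begin with {1}.
ε-move 1 → 0; add 0.

{0, 1}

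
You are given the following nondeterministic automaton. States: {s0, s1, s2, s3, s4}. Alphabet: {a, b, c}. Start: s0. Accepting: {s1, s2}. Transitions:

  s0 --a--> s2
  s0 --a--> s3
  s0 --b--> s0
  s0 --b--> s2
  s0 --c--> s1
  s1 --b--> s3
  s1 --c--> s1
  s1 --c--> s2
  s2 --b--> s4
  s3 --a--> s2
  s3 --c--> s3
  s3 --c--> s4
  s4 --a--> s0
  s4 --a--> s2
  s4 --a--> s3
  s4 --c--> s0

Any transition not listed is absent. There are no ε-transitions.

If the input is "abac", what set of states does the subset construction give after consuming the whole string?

Start in {s0}.
Read 'a': {s0} → {s2, s3}.
Read 'b': {s2, s3} → {s4}.
Read 'a': {s4} → {s0, s2, s3}.
Read 'c': {s0, s2, s3} → {s1, s3, s4}.

{s1, s3, s4}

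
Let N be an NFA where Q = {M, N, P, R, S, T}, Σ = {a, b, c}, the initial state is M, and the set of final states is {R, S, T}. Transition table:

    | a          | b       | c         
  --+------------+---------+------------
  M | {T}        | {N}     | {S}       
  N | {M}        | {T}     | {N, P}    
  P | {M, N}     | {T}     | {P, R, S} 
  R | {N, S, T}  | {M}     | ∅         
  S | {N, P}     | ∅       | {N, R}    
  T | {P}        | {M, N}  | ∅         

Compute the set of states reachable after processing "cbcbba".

Start in {M}.
Read 'c': M→{S}; now {S}.
Read 'b': S→∅; now ∅.
The set is empty and remains empty for the remaining 4 symbols.

∅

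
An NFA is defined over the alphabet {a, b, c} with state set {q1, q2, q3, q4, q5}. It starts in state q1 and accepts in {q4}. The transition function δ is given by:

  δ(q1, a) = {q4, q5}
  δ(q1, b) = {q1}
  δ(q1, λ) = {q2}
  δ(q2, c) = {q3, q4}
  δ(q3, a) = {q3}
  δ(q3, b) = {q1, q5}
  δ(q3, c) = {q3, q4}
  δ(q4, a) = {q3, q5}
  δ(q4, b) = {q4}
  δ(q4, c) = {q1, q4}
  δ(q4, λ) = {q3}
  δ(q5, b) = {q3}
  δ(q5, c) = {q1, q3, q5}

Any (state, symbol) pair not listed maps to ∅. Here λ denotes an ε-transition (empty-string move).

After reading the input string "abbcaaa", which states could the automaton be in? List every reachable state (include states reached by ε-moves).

{q3}

Start: ε-closure({q1}) = {q1, q2}.
Read 'a': q1→{q4, q5}, q2→∅; union {q4, q5}; ε-closure = {q3, q4, q5}.
Read 'b': q3→{q1, q5}, q4→{q4}, q5→{q3}; union {q1, q3, q4, q5}; ε-closure = {q1, q2, q3, q4, q5}.
Read 'b': q1→{q1}, q2→∅, q3→{q1, q5}, q4→{q4}, q5→{q3}; union {q1, q3, q4, q5}; ε-closure = {q1, q2, q3, q4, q5}.
Read 'c': q1→∅, q2→{q3, q4}, q3→{q3, q4}, q4→{q1, q4}, q5→{q1, q3, q5}; union {q1, q3, q4, q5}; ε-closure = {q1, q2, q3, q4, q5}.
Read 'a': q1→{q4, q5}, q2→∅, q3→{q3}, q4→{q3, q5}, q5→∅; now {q3, q4, q5}.
Read 'a': q3→{q3}, q4→{q3, q5}, q5→∅; now {q3, q5}.
Read 'a': q3→{q3}, q5→∅; now {q3}.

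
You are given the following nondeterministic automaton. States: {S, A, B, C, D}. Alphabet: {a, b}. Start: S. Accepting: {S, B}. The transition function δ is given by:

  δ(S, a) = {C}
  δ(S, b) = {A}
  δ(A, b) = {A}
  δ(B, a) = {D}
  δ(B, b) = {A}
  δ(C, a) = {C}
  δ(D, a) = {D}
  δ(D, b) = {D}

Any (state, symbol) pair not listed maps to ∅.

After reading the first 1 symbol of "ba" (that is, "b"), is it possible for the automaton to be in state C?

No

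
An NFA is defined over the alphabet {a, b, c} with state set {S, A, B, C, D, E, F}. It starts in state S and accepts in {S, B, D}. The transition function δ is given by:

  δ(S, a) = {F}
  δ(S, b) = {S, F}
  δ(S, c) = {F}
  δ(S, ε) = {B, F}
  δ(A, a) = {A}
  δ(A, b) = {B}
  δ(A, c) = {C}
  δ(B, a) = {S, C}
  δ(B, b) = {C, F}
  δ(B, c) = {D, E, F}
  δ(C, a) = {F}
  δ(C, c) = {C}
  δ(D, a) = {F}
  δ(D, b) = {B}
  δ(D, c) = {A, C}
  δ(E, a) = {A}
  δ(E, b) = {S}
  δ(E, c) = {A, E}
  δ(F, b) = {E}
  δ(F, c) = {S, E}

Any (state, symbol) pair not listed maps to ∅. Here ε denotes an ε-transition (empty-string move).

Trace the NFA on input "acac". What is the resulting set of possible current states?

Start: ε-closure({S}) = {S, B, F}.
Read 'a': {S, B, F} → {S, B, C, F}.
Read 'c': {S, B, C, F} → {S, B, C, D, E, F}.
Read 'a': {S, B, C, D, E, F} → {S, A, B, C, F}.
Read 'c': {S, A, B, C, F} → {S, B, C, D, E, F}.

{S, B, C, D, E, F}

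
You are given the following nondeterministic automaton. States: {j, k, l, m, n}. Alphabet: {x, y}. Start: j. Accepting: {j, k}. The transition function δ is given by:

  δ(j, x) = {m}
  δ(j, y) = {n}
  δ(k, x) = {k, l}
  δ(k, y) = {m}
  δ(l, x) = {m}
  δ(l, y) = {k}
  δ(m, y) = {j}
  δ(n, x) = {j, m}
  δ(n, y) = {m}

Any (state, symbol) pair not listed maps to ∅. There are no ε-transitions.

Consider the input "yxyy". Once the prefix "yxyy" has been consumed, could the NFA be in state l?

Start in {j}.
Read 'y': j→{n}; now {n}.
Read 'x': n→{j, m}; now {j, m}.
Read 'y': j→{n}, m→{j}; now {j, n}.
Read 'y': j→{n}, n→{m}; now {m, n}.
State l is not in {m, n}.

No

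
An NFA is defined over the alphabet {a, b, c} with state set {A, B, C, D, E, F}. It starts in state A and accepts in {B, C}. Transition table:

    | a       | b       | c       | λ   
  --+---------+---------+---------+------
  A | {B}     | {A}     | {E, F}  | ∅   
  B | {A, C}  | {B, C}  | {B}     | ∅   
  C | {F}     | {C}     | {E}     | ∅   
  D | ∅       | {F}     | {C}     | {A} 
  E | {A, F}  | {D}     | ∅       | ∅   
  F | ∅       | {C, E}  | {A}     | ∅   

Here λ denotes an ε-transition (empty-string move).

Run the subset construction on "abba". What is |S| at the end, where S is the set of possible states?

Start in {A}.
Read 'a': {A} → {B}.
Read 'b': {B} → {B, C}.
Read 'b': {B, C} → {B, C}.
Read 'a': {B, C} → {A, C, F}.
That set has 3 states.

3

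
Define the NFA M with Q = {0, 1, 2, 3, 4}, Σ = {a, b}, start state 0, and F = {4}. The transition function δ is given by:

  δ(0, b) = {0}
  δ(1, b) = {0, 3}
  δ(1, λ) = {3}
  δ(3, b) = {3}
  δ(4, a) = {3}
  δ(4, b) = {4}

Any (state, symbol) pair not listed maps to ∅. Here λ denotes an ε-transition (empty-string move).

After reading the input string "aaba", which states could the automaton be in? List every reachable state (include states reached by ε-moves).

∅

Start in {0}.
Read 'a': 0→∅; now ∅.
The set is empty and remains empty for the remaining 3 symbols.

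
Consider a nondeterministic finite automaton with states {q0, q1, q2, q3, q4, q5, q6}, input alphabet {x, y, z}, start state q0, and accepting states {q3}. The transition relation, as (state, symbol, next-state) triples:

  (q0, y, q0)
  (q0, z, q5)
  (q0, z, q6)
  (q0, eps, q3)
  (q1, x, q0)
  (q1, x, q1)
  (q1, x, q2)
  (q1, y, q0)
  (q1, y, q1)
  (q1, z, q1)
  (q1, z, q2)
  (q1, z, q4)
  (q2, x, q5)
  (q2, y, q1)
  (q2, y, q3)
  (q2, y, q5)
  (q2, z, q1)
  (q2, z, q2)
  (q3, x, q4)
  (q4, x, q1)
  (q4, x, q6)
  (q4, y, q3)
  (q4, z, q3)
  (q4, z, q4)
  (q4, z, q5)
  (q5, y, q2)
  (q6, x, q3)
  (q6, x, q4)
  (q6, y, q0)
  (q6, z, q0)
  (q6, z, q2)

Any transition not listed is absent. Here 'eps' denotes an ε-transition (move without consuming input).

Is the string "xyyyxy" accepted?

Start: ε-closure({q0}) = {q0, q3}.
Read 'x': q0→∅, q3→{q4}; now {q4}.
Read 'y': q4→{q3}; now {q3}.
Read 'y': q3→∅; now ∅.
The set is empty and remains empty for the remaining 3 symbols.
The final set ∅ contains no accepting state.

No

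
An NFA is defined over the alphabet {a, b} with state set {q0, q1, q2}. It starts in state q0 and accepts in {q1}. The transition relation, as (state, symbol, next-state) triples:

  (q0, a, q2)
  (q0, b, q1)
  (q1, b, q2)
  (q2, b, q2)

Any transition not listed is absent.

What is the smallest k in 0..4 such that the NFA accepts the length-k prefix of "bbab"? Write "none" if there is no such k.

Start in {q0}.
Read 'b': {q0} → {q1}.
None of the earlier sets intersect F, but {q1} does.

1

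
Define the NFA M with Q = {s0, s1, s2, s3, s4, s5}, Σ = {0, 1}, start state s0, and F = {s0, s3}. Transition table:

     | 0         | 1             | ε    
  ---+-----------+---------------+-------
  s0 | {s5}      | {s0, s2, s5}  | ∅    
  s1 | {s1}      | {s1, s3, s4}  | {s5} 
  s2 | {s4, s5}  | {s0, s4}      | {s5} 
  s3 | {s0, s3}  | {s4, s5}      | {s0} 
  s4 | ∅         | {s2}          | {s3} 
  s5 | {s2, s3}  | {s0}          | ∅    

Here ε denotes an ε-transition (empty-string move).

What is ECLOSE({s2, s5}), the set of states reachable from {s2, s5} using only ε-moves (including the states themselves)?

Begin with {s2, s5}.
No ε-moves leave this set, so the closure equals the set itself.

{s2, s5}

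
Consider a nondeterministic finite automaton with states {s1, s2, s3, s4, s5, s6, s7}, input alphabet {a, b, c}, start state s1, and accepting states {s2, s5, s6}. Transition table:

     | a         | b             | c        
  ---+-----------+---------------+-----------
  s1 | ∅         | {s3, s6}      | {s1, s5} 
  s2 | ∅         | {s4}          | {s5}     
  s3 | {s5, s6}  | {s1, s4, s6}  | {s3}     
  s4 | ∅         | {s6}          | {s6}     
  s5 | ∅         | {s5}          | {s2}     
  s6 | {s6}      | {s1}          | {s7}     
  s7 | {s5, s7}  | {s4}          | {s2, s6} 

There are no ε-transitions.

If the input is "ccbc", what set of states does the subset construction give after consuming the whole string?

{s2, s3, s6, s7}

Start in {s1}.
Read 'c': s1→{s1, s5}; now {s1, s5}.
Read 'c': s1→{s1, s5}, s5→{s2}; now {s1, s2, s5}.
Read 'b': s1→{s3, s6}, s2→{s4}, s5→{s5}; now {s3, s4, s5, s6}.
Read 'c': s3→{s3}, s4→{s6}, s5→{s2}, s6→{s7}; now {s2, s3, s6, s7}.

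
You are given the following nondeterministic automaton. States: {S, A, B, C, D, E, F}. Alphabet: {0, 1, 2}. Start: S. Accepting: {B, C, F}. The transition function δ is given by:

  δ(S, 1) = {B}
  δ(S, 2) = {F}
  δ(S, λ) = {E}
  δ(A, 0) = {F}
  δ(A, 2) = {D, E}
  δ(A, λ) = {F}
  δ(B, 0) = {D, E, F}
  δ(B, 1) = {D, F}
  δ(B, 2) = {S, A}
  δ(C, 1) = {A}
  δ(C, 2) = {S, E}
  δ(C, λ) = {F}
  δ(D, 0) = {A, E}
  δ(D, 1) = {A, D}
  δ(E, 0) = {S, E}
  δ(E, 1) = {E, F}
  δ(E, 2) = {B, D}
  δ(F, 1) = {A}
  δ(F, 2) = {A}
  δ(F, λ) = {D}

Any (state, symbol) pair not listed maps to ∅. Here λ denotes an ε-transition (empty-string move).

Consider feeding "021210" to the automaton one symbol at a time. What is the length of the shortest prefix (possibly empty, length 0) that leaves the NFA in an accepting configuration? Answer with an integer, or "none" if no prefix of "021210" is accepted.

Start: ε-closure({S}) = {S, E}.
Read '0': S→∅, E→{S, E}; now {S, E}.
Read '2': S→{F}, E→{B, D}; now {B, D, F}.
None of the earlier sets intersect F, but {B, D, F} does.

2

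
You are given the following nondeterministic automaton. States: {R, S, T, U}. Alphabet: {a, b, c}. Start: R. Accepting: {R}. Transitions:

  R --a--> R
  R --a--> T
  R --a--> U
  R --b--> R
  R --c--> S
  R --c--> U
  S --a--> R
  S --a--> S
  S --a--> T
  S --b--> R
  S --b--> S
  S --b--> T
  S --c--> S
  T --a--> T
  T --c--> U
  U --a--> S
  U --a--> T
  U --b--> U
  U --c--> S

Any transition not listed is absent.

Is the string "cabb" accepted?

Yes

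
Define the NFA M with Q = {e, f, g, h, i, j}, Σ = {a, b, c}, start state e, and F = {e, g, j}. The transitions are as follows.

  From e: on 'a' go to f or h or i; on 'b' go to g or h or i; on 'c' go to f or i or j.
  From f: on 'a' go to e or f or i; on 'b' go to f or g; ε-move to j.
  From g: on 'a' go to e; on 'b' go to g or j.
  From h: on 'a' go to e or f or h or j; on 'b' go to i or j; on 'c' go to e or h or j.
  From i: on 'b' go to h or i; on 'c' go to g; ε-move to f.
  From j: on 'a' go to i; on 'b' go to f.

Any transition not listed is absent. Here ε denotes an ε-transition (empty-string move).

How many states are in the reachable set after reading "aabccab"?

Start in {e}.
Read 'a': {e} → {f, h, i, j}.
Read 'a': {f, h, i, j} → {e, f, h, i, j}.
Read 'b': {e, f, h, i, j} → {f, g, h, i, j}.
Read 'c': {f, g, h, i, j} → {e, g, h, j}.
Read 'c': {e, g, h, j} → {e, f, h, i, j}.
Read 'a': {e, f, h, i, j} → {e, f, h, i, j}.
Read 'b': {e, f, h, i, j} → {f, g, h, i, j}.
That set has 5 states.

5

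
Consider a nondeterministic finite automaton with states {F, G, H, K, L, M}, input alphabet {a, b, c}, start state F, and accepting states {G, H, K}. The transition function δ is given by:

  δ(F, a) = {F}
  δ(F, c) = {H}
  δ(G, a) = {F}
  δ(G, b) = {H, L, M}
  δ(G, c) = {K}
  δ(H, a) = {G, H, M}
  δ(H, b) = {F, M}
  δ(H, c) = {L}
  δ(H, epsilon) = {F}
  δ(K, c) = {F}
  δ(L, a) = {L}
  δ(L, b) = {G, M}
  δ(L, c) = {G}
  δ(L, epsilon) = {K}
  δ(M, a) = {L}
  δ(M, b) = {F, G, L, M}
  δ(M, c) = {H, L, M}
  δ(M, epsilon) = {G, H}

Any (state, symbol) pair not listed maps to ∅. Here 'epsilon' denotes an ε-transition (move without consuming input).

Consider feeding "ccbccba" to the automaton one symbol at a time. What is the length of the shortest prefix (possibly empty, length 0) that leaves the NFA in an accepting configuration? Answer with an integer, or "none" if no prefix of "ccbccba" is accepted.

Start in {F}.
Read 'c': {F} → {F, H}.
None of the earlier sets intersect F, but {F, H} does.

1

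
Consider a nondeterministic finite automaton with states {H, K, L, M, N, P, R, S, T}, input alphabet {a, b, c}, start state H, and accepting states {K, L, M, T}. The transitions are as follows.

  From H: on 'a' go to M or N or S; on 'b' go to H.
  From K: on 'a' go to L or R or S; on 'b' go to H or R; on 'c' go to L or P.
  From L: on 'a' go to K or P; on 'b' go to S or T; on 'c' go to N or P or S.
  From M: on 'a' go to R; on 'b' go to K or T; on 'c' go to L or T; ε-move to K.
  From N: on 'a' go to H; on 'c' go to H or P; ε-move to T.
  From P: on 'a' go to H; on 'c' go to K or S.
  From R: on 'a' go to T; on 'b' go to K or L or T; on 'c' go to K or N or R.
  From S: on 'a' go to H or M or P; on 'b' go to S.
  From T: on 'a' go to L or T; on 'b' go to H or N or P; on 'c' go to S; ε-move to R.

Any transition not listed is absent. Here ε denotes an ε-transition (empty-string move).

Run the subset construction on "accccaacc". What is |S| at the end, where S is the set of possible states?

Start in {H}.
Read 'a': H→{M, N, S}; union {M, N, S}; ε-closure = {K, M, N, R, S, T}.
Read 'c': K→{L, P}, M→{L, T}, N→{H, P}, R→{K, N, R}, S→∅, T→{S}; now {H, K, L, N, P, R, S, T}.
Read 'c': H→∅, K→{L, P}, L→{N, P, S}, N→{H, P}, P→{K, S}, R→{K, N, R}, S→∅, T→{S}; union {H, K, L, N, P, R, S}; ε-closure = {H, K, L, N, P, R, S, T}.
Read 'c': H→∅, K→{L, P}, L→{N, P, S}, N→{H, P}, P→{K, S}, R→{K, N, R}, S→∅, T→{S}; union {H, K, L, N, P, R, S}; ε-closure = {H, K, L, N, P, R, S, T}.
Read 'c': H→∅, K→{L, P}, L→{N, P, S}, N→{H, P}, P→{K, S}, R→{K, N, R}, S→∅, T→{S}; union {H, K, L, N, P, R, S}; ε-closure = {H, K, L, N, P, R, S, T}.
Read 'a': H→{M, N, S}, K→{L, R, S}, L→{K, P}, N→{H}, P→{H}, R→{T}, S→{H, M, P}, T→{L, T}; now {H, K, L, M, N, P, R, S, T}.
Read 'a': H→{M, N, S}, K→{L, R, S}, L→{K, P}, M→{R}, N→{H}, P→{H}, R→{T}, S→{H, M, P}, T→{L, T}; now {H, K, L, M, N, P, R, S, T}.
Read 'c': H→∅, K→{L, P}, L→{N, P, S}, M→{L, T}, N→{H, P}, P→{K, S}, R→{K, N, R}, S→∅, T→{S}; now {H, K, L, N, P, R, S, T}.
Read 'c': H→∅, K→{L, P}, L→{N, P, S}, N→{H, P}, P→{K, S}, R→{K, N, R}, S→∅, T→{S}; union {H, K, L, N, P, R, S}; ε-closure = {H, K, L, N, P, R, S, T}.
That set has 8 states.

8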